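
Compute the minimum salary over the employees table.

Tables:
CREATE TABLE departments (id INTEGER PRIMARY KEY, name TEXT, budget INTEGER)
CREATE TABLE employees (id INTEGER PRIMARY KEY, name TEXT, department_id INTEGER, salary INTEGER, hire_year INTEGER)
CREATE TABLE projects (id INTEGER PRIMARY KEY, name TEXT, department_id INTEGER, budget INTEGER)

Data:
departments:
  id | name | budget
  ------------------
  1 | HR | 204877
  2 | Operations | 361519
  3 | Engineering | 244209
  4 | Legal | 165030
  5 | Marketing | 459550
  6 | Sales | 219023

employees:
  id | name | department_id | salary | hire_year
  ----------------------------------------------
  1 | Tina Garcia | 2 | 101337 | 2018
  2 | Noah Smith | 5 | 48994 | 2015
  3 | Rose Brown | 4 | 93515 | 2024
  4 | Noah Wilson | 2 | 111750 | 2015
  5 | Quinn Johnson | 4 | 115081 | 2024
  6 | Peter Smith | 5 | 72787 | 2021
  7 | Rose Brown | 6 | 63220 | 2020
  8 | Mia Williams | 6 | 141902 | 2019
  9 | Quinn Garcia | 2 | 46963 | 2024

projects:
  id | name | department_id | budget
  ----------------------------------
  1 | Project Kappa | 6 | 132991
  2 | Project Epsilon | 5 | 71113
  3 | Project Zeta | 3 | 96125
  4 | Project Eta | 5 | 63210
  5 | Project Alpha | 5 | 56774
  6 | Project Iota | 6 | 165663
SELECT MIN(salary) FROM employees

Execution result:
46963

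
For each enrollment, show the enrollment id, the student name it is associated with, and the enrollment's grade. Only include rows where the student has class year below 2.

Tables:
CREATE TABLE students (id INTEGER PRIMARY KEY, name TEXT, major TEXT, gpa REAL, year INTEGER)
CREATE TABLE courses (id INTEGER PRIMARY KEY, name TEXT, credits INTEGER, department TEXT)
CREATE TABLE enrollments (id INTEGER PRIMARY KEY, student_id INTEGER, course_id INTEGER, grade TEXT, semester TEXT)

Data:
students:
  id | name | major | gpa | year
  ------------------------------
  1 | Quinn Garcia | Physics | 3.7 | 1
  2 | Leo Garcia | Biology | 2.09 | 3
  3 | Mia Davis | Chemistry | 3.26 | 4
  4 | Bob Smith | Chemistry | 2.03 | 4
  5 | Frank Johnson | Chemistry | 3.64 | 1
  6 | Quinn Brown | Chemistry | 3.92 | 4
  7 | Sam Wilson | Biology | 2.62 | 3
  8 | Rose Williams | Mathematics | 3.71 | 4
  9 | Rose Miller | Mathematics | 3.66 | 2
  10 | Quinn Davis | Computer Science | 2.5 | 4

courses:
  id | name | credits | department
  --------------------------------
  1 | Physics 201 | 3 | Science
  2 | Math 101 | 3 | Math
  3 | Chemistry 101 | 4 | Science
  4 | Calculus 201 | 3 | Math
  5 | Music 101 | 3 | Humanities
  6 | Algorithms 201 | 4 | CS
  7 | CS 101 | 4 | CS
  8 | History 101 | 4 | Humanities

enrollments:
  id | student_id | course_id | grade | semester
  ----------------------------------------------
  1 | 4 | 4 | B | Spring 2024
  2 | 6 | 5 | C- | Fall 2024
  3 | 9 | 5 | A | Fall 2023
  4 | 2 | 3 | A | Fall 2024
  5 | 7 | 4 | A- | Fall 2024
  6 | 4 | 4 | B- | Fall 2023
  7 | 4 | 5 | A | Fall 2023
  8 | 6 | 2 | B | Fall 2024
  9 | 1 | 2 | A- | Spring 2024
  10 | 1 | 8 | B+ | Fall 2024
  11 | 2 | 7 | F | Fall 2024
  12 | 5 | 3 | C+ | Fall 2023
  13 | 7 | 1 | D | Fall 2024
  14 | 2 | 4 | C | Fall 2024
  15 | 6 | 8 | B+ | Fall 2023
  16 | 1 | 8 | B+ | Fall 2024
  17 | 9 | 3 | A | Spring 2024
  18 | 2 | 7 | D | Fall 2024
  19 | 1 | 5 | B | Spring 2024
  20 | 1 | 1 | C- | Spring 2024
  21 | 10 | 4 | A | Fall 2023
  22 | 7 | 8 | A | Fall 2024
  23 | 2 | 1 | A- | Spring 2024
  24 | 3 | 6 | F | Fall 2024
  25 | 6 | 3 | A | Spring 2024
SELECT c.id, p.name AS student, c.grade FROM enrollments c JOIN students p ON c.student_id = p.id WHERE p.year < 2

Execution result:
id | student | grade
9 | Quinn Garcia | A-
10 | Quinn Garcia | B+
12 | Frank Johnson | C+
16 | Quinn Garcia | B+
19 | Quinn Garcia | B
20 | Quinn Garcia | C-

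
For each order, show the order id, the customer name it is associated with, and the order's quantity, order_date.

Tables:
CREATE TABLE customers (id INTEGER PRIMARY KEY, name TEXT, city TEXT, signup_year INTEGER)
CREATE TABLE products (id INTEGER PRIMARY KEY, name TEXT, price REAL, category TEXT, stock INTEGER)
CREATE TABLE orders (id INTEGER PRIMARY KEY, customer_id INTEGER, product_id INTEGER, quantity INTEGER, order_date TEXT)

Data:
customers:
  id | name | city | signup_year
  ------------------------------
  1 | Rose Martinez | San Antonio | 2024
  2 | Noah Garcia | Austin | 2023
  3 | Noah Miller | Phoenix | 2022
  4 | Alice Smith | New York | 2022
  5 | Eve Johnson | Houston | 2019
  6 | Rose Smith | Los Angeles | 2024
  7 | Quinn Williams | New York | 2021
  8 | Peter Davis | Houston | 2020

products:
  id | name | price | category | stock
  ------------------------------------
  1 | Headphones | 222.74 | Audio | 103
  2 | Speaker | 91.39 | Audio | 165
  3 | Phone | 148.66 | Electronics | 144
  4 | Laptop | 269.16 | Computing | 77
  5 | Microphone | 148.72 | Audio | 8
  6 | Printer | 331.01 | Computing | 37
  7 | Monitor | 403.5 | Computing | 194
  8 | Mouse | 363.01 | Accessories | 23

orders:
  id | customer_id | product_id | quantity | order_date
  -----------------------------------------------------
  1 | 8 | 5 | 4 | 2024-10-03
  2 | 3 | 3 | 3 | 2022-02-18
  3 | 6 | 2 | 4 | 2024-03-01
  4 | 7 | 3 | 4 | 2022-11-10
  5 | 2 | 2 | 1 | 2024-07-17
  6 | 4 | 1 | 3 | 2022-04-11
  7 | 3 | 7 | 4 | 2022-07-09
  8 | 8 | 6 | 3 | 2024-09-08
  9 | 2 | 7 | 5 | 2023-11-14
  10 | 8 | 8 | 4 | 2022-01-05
SELECT c.id, p.name AS customer, c.quantity, c.order_date FROM orders c JOIN customers p ON c.customer_id = p.id

Execution result:
id | customer | quantity | order_date
1 | Peter Davis | 4 | 2024-10-03
2 | Noah Miller | 3 | 2022-02-18
3 | Rose Smith | 4 | 2024-03-01
4 | Quinn Williams | 4 | 2022-11-10
5 | Noah Garcia | 1 | 2024-07-17
6 | Alice Smith | 3 | 2022-04-11
7 | Noah Miller | 4 | 2022-07-09
8 | Peter Davis | 3 | 2024-09-08
9 | Noah Garcia | 5 | 2023-11-14
10 | Peter Davis | 4 | 2022-01-05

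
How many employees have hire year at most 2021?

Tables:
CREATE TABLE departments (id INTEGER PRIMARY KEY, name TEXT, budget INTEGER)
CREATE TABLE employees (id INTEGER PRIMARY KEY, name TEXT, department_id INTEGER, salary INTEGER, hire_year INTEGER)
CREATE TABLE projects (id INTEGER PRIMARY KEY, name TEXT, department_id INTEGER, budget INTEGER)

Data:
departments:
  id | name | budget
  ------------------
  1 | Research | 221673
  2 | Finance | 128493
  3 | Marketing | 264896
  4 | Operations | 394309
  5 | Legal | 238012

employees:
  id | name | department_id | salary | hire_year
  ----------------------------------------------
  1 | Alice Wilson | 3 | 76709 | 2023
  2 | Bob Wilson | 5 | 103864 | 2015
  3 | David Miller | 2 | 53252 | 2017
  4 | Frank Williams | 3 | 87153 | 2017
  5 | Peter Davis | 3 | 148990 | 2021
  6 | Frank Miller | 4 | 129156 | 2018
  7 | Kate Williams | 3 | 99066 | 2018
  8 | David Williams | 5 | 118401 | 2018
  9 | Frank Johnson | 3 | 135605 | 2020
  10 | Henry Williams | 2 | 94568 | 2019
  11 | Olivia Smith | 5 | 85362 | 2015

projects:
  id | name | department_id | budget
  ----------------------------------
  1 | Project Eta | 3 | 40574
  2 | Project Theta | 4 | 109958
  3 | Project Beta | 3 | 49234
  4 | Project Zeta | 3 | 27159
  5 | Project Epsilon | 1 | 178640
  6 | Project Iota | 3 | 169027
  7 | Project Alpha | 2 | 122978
SELECT COUNT(*) FROM employees WHERE hire_year <= 2021

Execution result:
10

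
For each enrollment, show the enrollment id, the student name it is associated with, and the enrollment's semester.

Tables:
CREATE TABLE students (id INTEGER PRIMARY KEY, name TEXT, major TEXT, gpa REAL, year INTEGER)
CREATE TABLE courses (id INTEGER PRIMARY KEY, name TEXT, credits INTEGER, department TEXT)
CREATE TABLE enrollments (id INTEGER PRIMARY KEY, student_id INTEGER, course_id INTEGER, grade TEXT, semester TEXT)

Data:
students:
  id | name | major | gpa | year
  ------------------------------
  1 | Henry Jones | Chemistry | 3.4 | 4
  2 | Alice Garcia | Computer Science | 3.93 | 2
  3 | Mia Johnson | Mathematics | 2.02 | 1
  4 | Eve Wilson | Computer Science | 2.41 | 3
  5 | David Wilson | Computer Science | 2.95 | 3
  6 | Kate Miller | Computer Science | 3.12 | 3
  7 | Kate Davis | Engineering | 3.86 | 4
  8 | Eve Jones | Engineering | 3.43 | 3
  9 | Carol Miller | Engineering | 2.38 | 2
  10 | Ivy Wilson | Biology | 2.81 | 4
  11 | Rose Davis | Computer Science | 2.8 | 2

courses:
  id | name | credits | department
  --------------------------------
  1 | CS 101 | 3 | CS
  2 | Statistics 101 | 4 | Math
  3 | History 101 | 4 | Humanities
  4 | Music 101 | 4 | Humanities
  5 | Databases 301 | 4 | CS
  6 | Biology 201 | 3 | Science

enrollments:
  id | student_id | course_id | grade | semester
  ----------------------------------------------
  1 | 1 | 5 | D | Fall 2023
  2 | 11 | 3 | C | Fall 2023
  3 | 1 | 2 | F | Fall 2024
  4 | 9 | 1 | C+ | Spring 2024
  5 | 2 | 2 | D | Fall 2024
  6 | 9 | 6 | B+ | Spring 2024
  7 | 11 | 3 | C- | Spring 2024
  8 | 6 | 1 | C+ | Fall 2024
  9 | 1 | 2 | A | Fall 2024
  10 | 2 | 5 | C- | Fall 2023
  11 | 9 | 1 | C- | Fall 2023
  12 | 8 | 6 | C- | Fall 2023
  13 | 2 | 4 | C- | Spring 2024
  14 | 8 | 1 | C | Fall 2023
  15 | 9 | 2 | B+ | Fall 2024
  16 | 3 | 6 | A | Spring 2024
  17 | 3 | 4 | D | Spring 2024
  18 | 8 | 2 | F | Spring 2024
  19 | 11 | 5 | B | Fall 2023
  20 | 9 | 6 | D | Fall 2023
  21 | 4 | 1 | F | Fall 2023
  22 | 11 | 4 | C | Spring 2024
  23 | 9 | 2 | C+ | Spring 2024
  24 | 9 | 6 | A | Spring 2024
SELECT c.id, p.name AS student, c.semester FROM enrollments c JOIN students p ON c.student_id = p.id

Execution result:
id | student | semester
1 | Henry Jones | Fall 2023
2 | Rose Davis | Fall 2023
3 | Henry Jones | Fall 2024
4 | Carol Miller | Spring 2024
5 | Alice Garcia | Fall 2024
6 | Carol Miller | Spring 2024
7 | Rose Davis | Spring 2024
8 | Kate Miller | Fall 2024
9 | Henry Jones | Fall 2024
10 | Alice Garcia | Fall 2023
11 | Carol Miller | Fall 2023
12 | Eve Jones | Fall 2023
13 | Alice Garcia | Spring 2024
14 | Eve Jones | Fall 2023
15 | Carol Miller | Fall 2024
16 | Mia Johnson | Spring 2024
17 | Mia Johnson | Spring 2024
18 | Eve Jones | Spring 2024
19 | Rose Davis | Fall 2023
20 | Carol Miller | Fall 2023
21 | Eve Wilson | Fall 2023
22 | Rose Davis | Spring 2024
23 | Carol Miller | Spring 2024
24 | Carol Miller | Spring 2024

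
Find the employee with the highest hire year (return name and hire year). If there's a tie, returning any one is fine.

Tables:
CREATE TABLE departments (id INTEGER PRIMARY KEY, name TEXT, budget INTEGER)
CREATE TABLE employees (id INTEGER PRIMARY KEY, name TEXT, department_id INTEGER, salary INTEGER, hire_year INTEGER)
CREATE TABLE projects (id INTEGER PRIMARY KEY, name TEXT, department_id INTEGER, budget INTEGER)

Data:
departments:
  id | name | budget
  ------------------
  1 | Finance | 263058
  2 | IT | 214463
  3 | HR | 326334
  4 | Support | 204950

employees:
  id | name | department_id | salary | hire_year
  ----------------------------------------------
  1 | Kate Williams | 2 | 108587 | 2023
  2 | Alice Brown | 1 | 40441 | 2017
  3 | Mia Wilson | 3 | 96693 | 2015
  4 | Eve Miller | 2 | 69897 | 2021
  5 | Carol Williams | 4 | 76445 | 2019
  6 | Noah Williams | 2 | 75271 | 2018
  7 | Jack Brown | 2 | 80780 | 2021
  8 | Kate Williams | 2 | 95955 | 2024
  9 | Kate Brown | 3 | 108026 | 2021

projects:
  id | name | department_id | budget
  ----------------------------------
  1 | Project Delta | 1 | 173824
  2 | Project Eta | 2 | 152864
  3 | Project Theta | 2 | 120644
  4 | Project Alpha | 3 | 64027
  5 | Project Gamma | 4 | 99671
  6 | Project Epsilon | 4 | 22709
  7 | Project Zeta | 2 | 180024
SELECT name, hire_year FROM employees ORDER BY hire_year DESC LIMIT 1

Execution result:
name | hire_year
Kate Williams | 2024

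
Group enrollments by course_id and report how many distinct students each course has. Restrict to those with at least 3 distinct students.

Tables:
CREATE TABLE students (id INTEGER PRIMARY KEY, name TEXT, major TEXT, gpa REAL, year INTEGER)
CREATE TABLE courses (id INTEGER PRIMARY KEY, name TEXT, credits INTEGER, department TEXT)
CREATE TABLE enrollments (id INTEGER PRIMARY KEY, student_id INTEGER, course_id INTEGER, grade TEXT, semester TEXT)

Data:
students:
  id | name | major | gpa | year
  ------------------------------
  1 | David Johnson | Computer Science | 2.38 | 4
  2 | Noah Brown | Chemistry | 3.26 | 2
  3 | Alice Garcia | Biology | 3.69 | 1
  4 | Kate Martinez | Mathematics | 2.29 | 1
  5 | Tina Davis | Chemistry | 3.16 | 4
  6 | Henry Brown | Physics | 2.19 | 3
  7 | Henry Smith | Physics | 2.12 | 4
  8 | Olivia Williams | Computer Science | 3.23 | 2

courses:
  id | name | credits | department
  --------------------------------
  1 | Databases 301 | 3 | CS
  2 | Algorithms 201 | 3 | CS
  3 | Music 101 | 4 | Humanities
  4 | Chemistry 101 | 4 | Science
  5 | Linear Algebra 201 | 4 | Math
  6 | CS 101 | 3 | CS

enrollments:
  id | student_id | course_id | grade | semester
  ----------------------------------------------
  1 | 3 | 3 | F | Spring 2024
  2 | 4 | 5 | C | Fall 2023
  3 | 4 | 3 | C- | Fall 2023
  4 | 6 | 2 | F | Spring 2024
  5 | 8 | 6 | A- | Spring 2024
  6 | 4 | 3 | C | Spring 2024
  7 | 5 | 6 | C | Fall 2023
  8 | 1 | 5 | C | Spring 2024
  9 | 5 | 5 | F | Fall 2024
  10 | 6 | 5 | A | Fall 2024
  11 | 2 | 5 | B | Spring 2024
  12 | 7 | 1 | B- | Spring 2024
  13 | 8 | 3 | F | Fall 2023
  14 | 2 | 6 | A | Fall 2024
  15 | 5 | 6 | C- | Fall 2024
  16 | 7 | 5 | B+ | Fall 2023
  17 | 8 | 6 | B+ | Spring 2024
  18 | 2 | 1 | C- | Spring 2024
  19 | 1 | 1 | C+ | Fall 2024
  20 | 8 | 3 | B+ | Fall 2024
SELECT course_id, COUNT(DISTINCT student_id) AS distinct_student_count FROM enrollments GROUP BY course_id HAVING COUNT(DISTINCT student_id) >= 3

Execution result:
course_id | distinct_student_count
1 | 3
3 | 3
5 | 6
6 | 3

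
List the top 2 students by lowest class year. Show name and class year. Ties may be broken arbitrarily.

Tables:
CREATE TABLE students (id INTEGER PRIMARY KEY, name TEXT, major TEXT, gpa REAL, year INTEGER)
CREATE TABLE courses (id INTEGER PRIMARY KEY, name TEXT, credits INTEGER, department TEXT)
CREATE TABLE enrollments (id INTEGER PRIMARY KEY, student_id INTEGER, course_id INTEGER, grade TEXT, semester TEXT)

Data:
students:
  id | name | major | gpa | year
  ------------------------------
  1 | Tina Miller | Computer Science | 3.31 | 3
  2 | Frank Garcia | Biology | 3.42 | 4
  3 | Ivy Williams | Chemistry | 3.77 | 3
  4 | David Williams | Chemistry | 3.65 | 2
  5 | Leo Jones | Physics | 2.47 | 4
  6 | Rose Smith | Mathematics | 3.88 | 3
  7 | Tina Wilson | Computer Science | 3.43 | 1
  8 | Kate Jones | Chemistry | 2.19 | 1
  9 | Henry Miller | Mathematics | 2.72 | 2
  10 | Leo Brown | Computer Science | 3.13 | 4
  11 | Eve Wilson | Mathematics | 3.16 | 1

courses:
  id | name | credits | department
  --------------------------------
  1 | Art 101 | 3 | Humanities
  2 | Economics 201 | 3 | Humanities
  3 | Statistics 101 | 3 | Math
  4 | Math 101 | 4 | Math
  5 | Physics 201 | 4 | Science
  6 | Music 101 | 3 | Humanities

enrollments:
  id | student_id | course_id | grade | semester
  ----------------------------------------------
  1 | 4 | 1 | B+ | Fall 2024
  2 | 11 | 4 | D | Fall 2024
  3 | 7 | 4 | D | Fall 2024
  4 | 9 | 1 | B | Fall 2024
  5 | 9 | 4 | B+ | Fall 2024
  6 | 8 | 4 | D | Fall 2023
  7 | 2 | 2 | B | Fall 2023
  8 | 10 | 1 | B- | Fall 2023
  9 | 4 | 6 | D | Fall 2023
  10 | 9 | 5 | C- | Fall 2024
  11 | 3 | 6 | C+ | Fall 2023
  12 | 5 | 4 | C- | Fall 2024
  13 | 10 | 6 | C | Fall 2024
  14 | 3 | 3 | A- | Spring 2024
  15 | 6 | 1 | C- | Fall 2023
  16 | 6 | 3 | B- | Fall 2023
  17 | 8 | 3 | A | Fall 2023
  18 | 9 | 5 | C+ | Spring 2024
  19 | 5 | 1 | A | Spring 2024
SELECT name, year FROM students ORDER BY year ASC LIMIT 2

Execution result:
name | year
Tina Wilson | 1
Kate Jones | 1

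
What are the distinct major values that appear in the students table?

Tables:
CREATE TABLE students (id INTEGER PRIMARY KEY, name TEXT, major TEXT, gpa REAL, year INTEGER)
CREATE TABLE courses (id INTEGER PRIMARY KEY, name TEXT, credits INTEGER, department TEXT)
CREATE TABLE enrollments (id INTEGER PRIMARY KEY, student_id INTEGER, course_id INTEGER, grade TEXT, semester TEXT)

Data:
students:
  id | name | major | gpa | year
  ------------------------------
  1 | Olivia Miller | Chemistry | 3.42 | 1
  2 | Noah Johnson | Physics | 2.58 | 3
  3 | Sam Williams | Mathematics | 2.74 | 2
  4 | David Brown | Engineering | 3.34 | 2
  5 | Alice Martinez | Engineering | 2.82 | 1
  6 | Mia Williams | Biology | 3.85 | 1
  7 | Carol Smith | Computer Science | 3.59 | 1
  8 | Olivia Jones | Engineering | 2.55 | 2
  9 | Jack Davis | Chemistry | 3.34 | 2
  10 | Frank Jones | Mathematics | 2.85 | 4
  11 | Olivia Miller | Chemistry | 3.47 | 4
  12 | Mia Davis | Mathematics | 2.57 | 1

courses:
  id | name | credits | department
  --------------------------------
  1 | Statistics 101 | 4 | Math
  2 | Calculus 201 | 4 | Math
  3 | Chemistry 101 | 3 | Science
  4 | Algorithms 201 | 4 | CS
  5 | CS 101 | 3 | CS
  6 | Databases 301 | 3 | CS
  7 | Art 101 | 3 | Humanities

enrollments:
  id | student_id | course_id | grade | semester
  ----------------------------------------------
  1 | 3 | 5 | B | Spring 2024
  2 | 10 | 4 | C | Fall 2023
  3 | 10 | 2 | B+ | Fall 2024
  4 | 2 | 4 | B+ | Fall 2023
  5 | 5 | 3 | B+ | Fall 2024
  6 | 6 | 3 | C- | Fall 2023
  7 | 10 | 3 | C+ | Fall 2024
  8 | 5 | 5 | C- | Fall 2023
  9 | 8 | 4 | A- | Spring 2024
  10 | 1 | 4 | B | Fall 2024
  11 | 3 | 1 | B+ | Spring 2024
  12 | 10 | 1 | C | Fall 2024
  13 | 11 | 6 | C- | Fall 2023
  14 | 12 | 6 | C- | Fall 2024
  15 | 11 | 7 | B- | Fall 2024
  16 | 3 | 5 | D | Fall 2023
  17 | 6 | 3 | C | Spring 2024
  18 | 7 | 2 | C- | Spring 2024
SELECT DISTINCT major FROM students

Execution result:
major
Chemistry
Physics
Mathematics
Engineering
Biology
Computer Science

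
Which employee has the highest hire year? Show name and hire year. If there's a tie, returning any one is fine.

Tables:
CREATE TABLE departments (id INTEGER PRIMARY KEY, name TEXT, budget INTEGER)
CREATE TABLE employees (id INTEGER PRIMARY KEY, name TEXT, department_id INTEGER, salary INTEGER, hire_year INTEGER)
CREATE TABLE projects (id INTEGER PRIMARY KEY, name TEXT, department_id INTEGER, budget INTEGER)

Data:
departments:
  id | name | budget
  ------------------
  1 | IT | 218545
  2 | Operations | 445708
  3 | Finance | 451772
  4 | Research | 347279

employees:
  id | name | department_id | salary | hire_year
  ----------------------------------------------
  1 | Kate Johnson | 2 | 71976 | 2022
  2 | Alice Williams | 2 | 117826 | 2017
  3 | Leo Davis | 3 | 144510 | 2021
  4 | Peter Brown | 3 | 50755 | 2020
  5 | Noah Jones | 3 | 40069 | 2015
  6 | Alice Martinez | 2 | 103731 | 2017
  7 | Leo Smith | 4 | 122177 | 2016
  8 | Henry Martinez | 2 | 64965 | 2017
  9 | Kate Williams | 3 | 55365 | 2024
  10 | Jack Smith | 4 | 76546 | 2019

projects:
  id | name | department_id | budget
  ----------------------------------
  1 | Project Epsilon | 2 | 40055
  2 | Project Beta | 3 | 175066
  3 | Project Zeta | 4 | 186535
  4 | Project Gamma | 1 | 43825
SELECT name, hire_year FROM employees ORDER BY hire_year DESC LIMIT 1

Execution result:
name | hire_year
Kate Williams | 2024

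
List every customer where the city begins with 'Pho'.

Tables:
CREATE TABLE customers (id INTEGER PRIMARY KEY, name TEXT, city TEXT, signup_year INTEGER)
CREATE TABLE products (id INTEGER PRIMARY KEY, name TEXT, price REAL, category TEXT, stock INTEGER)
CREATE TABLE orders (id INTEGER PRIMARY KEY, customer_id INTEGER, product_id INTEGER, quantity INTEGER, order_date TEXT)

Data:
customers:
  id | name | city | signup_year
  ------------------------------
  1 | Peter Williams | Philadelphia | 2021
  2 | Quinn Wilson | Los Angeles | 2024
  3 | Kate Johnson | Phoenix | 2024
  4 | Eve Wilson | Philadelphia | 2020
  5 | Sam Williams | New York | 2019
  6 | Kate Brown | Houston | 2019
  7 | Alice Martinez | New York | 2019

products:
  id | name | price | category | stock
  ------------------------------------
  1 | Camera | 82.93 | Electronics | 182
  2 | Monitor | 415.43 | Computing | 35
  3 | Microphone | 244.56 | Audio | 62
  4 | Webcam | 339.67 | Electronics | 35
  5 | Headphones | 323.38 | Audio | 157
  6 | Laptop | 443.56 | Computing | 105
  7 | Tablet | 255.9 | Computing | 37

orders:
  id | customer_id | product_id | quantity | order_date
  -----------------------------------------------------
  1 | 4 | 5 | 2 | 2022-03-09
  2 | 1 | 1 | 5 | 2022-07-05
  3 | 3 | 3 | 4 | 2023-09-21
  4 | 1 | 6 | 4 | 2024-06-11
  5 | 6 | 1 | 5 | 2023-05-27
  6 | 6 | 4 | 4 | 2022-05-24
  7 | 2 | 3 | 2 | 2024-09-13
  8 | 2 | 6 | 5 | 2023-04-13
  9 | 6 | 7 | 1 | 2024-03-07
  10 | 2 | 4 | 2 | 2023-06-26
SELECT name, city FROM customers WHERE city LIKE 'Pho%'

Execution result:
name | city
Kate Johnson | Phoenix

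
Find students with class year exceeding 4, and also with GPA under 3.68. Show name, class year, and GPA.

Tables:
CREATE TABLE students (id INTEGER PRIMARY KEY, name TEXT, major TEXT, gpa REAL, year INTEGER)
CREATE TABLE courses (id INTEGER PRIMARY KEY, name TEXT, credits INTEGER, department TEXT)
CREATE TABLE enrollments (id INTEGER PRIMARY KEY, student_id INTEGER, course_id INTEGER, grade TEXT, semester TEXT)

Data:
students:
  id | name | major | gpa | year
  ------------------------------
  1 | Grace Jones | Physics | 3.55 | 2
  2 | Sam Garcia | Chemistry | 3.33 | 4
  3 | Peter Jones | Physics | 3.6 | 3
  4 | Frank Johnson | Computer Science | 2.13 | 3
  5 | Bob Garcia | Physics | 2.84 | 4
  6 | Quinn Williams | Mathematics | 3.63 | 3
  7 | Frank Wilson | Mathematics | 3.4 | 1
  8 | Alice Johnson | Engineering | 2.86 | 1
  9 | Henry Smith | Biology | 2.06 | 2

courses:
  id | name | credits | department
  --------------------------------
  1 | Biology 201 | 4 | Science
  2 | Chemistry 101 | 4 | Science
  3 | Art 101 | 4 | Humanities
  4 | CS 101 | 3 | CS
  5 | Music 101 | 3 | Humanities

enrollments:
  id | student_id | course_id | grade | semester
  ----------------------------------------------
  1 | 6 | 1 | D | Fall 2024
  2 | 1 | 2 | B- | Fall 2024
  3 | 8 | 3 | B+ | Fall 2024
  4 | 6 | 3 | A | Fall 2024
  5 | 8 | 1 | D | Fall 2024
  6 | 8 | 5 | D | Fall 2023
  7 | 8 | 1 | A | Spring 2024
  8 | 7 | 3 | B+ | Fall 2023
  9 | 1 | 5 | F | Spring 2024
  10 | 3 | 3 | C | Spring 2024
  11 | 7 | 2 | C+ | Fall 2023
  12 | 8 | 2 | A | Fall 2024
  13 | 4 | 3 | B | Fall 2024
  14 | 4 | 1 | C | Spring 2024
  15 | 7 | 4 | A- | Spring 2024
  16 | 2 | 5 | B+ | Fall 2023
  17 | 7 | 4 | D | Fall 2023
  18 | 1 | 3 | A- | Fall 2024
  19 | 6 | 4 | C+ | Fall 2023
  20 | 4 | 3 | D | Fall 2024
SELECT name, year, gpa FROM students WHERE year > 4 AND gpa < 3.68

Execution result:
(no rows)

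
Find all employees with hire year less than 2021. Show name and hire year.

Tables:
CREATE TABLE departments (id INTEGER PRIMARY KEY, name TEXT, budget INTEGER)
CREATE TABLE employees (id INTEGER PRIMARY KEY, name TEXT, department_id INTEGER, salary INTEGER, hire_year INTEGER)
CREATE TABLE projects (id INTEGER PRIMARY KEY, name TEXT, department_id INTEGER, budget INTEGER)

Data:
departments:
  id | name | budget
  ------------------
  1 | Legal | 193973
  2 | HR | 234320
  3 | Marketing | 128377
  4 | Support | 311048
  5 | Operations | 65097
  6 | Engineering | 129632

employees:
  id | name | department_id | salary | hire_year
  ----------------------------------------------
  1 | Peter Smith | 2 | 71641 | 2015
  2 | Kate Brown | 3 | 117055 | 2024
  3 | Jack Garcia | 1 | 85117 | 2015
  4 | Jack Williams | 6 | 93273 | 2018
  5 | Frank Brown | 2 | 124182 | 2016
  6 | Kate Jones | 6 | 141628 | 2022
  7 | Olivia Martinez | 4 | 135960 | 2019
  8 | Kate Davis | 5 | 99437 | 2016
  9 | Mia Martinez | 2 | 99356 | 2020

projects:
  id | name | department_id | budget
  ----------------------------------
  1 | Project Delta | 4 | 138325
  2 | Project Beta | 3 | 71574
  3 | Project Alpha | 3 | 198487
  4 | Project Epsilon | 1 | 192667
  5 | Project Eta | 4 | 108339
SELECT name, hire_year FROM employees WHERE hire_year < 2021

Execution result:
name | hire_year
Peter Smith | 2015
Jack Garcia | 2015
Jack Williams | 2018
Frank Brown | 2016
Olivia Martinez | 2019
Kate Davis | 2016
Mia Martinez | 2020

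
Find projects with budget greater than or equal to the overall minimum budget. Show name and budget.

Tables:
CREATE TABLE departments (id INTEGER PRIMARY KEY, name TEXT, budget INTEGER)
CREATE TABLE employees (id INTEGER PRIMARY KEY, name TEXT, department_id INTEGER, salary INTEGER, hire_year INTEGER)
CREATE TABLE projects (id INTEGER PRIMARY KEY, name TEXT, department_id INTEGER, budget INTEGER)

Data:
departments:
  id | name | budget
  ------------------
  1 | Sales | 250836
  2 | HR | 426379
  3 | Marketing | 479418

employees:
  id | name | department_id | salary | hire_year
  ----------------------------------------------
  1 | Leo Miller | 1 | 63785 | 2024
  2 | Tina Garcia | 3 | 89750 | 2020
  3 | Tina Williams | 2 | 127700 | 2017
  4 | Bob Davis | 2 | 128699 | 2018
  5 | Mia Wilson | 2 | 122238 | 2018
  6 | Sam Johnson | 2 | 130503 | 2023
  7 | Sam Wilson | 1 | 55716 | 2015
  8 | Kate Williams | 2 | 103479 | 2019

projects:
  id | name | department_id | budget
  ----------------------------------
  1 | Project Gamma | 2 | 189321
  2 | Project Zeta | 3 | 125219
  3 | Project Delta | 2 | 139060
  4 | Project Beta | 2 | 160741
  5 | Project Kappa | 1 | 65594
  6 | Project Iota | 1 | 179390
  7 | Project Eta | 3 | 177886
SELECT name, budget FROM projects WHERE budget >= (SELECT MIN(budget) FROM projects)

Execution result:
name | budget
Project Gamma | 189321
Project Zeta | 125219
Project Delta | 139060
Project Beta | 160741
Project Kappa | 65594
Project Iota | 179390
Project Eta | 177886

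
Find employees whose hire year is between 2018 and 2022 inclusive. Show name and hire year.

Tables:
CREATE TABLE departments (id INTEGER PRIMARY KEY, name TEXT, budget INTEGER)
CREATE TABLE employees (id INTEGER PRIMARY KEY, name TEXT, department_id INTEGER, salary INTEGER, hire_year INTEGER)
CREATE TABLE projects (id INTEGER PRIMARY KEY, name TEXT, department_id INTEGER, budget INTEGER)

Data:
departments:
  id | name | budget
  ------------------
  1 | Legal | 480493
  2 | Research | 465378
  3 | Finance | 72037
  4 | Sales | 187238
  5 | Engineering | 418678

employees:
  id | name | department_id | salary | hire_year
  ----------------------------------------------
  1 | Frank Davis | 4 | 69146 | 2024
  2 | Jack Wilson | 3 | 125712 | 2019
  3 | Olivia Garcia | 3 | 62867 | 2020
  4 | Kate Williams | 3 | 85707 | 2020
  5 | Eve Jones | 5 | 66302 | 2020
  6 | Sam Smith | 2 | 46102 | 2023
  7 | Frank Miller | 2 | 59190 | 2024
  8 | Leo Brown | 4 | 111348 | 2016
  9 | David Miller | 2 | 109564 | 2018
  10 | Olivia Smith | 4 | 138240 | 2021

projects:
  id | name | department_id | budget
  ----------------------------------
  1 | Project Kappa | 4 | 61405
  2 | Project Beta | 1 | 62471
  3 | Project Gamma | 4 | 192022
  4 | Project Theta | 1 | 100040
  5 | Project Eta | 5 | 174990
SELECT name, hire_year FROM employees WHERE hire_year BETWEEN 2018 AND 2022

Execution result:
name | hire_year
Jack Wilson | 2019
Olivia Garcia | 2020
Kate Williams | 2020
Eve Jones | 2020
David Miller | 2018
Olivia Smith | 2021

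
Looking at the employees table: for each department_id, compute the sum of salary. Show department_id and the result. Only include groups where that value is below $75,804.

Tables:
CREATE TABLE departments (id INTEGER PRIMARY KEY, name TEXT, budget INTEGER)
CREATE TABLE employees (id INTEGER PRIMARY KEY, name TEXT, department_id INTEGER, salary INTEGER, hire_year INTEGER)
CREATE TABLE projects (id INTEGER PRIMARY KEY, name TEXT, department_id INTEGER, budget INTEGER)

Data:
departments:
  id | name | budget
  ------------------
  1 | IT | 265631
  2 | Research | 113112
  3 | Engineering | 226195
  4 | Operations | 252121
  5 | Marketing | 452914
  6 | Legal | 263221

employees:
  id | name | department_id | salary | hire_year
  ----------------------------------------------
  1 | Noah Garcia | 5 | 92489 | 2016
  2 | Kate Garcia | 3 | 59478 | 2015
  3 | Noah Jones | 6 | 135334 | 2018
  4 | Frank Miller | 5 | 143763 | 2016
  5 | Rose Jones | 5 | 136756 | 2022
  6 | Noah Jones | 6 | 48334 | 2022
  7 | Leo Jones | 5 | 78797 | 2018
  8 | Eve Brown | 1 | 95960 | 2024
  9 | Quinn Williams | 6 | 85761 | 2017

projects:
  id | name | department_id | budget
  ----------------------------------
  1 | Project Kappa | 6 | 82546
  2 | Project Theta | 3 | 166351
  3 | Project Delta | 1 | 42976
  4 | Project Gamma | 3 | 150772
SELECT department_id, SUM(salary) AS sum_salary FROM employees GROUP BY department_id HAVING SUM(salary) < 75804

Execution result:
department_id | sum_salary
3 | 59478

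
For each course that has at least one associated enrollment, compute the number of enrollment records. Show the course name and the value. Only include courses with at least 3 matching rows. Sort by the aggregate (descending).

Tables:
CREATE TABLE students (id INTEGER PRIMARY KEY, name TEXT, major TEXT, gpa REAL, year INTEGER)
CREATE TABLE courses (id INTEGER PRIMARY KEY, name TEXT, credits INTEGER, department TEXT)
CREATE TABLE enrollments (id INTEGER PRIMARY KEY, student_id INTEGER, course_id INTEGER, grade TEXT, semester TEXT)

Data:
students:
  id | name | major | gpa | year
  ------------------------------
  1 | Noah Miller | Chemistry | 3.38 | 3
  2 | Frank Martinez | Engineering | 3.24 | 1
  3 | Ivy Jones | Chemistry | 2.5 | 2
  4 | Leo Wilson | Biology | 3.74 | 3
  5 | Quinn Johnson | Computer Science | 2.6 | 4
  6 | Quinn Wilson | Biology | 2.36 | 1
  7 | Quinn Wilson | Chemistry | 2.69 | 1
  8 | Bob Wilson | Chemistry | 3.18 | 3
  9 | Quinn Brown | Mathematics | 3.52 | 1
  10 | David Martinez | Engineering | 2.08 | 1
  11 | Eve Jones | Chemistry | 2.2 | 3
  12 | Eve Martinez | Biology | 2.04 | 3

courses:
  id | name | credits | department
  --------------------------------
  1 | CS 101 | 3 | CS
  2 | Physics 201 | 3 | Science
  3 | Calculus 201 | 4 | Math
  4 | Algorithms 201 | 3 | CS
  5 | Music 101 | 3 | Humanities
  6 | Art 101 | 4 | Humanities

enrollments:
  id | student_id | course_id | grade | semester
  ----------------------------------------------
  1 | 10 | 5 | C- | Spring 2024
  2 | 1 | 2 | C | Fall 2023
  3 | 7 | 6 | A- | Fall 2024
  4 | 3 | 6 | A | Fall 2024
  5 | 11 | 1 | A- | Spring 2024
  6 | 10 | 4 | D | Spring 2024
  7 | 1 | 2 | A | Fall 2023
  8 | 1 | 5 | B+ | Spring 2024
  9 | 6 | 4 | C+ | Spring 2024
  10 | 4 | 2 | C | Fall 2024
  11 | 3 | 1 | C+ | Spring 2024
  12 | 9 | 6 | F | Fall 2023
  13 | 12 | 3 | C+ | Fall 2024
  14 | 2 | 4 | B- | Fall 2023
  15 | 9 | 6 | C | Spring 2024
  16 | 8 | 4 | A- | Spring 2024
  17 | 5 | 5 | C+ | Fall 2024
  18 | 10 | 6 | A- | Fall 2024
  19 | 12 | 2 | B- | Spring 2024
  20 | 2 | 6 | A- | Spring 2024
SELECT p.name, COUNT(*) AS n FROM enrollments c JOIN courses p ON c.course_id = p.id GROUP BY p.id, p.name HAVING COUNT(*) >= 3 ORDER BY n DESC

Execution result:
name | n
Art 101 | 6
Physics 201 | 4
Algorithms 201 | 4
Music 101 | 3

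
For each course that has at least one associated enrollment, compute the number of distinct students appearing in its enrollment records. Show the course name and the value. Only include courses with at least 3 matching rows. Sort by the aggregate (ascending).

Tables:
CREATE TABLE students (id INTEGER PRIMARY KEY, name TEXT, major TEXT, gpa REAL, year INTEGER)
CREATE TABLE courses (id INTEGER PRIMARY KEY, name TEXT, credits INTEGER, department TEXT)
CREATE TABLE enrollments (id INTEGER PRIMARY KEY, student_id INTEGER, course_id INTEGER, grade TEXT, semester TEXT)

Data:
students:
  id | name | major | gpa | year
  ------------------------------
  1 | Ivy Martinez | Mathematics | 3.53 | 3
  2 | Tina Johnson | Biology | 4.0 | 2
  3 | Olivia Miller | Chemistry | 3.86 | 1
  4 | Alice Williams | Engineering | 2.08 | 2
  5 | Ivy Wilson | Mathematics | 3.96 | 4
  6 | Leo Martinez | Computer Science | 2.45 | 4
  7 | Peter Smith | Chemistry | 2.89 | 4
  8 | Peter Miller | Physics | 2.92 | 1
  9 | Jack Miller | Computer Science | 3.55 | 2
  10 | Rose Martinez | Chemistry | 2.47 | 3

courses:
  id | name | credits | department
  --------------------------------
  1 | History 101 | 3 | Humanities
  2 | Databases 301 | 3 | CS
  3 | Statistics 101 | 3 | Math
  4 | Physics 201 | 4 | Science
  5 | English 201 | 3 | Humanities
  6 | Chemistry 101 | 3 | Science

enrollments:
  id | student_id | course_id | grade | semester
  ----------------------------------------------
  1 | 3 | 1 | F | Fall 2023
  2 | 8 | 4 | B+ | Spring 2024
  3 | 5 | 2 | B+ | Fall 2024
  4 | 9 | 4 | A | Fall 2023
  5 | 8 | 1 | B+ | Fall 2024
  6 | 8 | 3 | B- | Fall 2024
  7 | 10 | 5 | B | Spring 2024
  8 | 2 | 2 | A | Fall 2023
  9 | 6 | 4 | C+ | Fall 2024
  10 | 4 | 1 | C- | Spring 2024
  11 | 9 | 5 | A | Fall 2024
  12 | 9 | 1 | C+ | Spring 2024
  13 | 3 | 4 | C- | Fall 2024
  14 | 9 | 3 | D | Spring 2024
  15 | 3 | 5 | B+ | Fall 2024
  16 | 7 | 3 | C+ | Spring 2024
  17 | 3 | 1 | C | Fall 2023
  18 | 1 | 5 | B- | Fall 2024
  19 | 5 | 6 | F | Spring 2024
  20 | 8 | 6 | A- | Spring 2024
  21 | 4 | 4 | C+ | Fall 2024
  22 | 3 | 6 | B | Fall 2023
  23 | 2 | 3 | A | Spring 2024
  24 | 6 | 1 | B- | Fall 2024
SELECT p.name, COUNT(DISTINCT c.student_id) AS distinct_student_count FROM enrollments c JOIN courses p ON c.course_id = p.id GROUP BY p.id, p.name HAVING COUNT(*) >= 3 ORDER BY distinct_student_count ASC

Execution result:
name | distinct_student_count
Chemistry 101 | 3
Statistics 101 | 4
English 201 | 4
History 101 | 5
Physics 201 | 5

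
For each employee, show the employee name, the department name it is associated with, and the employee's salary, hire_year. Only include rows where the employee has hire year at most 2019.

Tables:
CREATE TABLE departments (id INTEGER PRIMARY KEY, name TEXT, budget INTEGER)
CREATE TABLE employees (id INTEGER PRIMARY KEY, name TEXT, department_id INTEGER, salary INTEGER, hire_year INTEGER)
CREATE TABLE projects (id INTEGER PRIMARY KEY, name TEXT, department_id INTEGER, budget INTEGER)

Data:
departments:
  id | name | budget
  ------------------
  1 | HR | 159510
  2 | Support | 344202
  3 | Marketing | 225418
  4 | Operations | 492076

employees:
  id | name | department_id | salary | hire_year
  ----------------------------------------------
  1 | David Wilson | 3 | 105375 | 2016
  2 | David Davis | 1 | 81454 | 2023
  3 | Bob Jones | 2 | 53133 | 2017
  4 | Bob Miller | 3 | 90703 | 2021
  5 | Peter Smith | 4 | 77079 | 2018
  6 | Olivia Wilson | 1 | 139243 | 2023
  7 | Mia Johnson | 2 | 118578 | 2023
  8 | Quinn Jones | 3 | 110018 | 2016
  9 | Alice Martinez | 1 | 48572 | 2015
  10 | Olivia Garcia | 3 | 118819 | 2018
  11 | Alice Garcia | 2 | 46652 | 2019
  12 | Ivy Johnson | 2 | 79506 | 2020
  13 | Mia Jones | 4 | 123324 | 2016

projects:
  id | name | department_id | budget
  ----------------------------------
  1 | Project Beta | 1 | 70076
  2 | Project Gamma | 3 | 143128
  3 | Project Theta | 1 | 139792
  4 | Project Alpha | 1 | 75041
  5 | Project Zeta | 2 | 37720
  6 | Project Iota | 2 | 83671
SELECT c.name, p.name AS department, c.salary, c.hire_year FROM employees c JOIN departments p ON c.department_id = p.id WHERE c.hire_year <= 2019

Execution result:
name | department | salary | hire_year
David Wilson | Marketing | 105375 | 2016
Bob Jones | Support | 53133 | 2017
Peter Smith | Operations | 77079 | 2018
Quinn Jones | Marketing | 110018 | 2016
Alice Martinez | HR | 48572 | 2015
Olivia Garcia | Marketing | 118819 | 2018
Alice Garcia | Support | 46652 | 2019
Mia Jones | Operations | 123324 | 2016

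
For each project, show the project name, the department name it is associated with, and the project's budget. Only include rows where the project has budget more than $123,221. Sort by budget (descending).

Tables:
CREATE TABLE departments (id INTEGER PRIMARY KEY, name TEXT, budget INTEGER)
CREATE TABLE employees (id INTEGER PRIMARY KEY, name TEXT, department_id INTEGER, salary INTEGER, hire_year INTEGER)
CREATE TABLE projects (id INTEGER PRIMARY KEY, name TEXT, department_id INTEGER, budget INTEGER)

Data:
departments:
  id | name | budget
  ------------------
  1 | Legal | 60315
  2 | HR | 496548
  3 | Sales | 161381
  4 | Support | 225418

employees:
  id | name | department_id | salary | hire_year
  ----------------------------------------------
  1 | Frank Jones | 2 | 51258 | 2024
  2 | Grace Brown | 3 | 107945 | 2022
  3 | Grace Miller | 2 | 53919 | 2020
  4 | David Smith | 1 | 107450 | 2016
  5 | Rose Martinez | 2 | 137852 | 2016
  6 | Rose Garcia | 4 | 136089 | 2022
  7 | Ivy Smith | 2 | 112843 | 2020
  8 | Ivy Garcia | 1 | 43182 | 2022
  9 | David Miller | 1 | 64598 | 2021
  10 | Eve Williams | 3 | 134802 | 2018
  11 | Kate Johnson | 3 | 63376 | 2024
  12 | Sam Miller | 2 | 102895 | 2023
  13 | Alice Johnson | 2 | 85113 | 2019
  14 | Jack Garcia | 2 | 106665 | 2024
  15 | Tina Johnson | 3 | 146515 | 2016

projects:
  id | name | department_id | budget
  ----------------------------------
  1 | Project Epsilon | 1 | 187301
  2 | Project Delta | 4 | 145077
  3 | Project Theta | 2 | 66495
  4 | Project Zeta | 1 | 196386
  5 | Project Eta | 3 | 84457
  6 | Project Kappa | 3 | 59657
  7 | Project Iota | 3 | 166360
SELECT c.name, p.name AS department, c.budget FROM projects c JOIN departments p ON c.department_id = p.id WHERE c.budget > 123221 ORDER BY c.budget DESC

Execution result:
name | department | budget
Project Zeta | Legal | 196386
Project Epsilon | Legal | 187301
Project Iota | Sales | 166360
Project Delta | Support | 145077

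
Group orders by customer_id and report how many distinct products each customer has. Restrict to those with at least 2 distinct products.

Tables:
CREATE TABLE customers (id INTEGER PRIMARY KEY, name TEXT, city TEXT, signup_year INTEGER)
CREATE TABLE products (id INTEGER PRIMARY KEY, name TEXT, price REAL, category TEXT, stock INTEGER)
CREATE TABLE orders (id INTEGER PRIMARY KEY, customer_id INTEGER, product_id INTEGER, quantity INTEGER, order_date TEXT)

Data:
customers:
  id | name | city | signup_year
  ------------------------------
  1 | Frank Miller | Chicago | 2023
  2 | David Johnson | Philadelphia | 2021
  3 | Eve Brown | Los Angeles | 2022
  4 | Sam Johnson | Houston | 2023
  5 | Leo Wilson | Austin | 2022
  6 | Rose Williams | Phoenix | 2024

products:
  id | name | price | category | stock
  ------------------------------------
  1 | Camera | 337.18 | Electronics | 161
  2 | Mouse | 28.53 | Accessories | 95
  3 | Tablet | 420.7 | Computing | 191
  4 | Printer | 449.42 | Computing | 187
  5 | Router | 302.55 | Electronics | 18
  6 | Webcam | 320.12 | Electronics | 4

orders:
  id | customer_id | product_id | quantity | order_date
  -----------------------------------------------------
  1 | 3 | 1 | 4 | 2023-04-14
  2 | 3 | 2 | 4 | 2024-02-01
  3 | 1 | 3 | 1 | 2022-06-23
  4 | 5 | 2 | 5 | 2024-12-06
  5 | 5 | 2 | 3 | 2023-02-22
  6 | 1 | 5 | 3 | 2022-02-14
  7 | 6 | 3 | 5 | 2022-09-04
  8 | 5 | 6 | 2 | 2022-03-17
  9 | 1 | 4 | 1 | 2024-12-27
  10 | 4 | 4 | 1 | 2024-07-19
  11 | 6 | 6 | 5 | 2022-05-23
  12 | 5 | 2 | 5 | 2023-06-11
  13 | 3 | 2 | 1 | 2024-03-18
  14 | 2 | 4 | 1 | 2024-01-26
SELECT customer_id, COUNT(DISTINCT product_id) AS distinct_product_count FROM orders GROUP BY customer_id HAVING COUNT(DISTINCT product_id) >= 2

Execution result:
customer_id | distinct_product_count
1 | 3
3 | 2
5 | 2
6 | 2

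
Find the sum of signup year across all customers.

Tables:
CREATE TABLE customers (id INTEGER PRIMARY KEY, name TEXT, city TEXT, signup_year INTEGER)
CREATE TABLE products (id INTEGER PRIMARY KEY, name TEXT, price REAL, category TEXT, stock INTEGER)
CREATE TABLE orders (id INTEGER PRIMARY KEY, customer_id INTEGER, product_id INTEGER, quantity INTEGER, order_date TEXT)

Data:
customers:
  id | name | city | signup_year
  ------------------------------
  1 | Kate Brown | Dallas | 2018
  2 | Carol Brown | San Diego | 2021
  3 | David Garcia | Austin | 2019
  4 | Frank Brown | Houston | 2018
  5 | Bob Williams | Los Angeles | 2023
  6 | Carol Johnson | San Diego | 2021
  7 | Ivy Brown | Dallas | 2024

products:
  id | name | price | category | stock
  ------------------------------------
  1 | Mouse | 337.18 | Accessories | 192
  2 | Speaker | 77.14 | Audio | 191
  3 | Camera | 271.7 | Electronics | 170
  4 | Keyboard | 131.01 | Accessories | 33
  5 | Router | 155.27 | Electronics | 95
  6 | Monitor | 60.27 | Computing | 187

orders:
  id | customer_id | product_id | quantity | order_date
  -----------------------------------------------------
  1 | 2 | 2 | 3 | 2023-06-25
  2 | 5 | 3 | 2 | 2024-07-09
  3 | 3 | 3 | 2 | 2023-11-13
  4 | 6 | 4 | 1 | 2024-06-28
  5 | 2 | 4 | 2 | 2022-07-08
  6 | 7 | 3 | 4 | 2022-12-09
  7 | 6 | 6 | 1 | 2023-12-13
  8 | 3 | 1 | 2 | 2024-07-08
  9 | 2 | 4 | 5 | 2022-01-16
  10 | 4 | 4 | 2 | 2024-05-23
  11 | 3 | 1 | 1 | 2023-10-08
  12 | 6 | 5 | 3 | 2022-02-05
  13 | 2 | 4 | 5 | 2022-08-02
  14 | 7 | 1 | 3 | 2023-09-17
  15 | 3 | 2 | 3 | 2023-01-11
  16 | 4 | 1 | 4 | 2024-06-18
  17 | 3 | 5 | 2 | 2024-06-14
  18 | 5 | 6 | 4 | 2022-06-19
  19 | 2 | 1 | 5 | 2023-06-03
SELECT SUM(signup_year) FROM customers

Execution result:
14144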